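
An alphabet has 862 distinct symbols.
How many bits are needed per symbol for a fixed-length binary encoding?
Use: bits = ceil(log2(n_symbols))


log2(862) = 9.7515
Bracket: 2^9 = 512 < 862 <= 2^10 = 1024
So ceil(log2(862)) = 10

bits = ceil(log2(862)) = ceil(9.7515) = 10 bits


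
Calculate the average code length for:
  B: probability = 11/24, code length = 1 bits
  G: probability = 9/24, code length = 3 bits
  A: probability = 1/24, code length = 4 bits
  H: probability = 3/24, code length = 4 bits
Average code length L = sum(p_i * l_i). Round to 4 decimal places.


Weighted contributions p_i * l_i:
  B: (11/24) * 1 = 11/24
  G: (9/24) * 3 = 27/24
  A: (1/24) * 4 = 4/24
  H: (3/24) * 4 = 12/24
Sum = (11 + 27 + 4 + 12)/24 = 54/24

L = 54/24 = 2.2500 bits/symbol


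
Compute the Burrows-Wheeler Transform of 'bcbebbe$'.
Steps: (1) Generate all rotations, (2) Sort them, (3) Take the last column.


Rotations (sorted):
  0: $bcbebbe -> last char: e
  1: bbe$bcbe -> last char: e
  2: bcbebbe$ -> last char: $
  3: be$bcbeb -> last char: b
  4: bebbe$bc -> last char: c
  5: cbebbe$b -> last char: b
  6: e$bcbebb -> last char: b
  7: ebbe$bcb -> last char: b


BWT = ee$bcbbb


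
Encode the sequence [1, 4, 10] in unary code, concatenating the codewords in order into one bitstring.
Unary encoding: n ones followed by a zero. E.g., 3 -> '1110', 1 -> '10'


Encode each number as n ones followed by a terminating 0:
  1 -> 10 (2 bits)
  4 -> 11110 (5 bits)
  10 -> 11111111110 (11 bits)
Total length = 2 + 5 + 11 = 18 bits.

Unary([1, 4, 10]) = 101111011111111110 (18 bits)


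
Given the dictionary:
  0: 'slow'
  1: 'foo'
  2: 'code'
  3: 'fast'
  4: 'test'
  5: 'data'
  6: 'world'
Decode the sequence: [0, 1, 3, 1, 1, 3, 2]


Look up each index in the dictionary:
  0 -> 'slow'
  1 -> 'foo'
  3 -> 'fast'
  1 -> 'foo'
  1 -> 'foo'
  3 -> 'fast'
  2 -> 'code'

Decoded: "slow foo fast foo foo fast code"


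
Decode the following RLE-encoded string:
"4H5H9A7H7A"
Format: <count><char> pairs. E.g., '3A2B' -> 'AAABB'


Expanding each <count><char> pair:
  4H -> 'HHHH'
  5H -> 'HHHHH'
  9A -> 'AAAAAAAAA'
  7H -> 'HHHHHHH'
  7A -> 'AAAAAAA'

Decoded = HHHHHHHHHAAAAAAAAAHHHHHHHAAAAAAA


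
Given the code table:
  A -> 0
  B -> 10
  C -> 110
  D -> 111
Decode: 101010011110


Decoding:
10 -> B
10 -> B
10 -> B
0 -> A
111 -> D
10 -> B


Result: BBBADB


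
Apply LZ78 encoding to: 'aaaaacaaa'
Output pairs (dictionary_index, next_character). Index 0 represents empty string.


LZ78 encoding steps:
Dictionary: {0: ''}
Step 1: w='' (idx 0), next='a' -> output (0, 'a'), add 'a' as idx 1
Step 2: w='a' (idx 1), next='a' -> output (1, 'a'), add 'aa' as idx 2
Step 3: w='aa' (idx 2), next='c' -> output (2, 'c'), add 'aac' as idx 3
Step 4: w='aa' (idx 2), next='a' -> output (2, 'a'), add 'aaa' as idx 4


Encoded: [(0, 'a'), (1, 'a'), (2, 'c'), (2, 'a')]


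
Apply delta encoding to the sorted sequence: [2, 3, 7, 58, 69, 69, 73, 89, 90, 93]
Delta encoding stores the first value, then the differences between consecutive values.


First value: 2
Deltas:
  3 - 2 = 1
  7 - 3 = 4
  58 - 7 = 51
  69 - 58 = 11
  69 - 69 = 0
  73 - 69 = 4
  89 - 73 = 16
  90 - 89 = 1
  93 - 90 = 3


Delta encoded: [2, 1, 4, 51, 11, 0, 4, 16, 1, 3]


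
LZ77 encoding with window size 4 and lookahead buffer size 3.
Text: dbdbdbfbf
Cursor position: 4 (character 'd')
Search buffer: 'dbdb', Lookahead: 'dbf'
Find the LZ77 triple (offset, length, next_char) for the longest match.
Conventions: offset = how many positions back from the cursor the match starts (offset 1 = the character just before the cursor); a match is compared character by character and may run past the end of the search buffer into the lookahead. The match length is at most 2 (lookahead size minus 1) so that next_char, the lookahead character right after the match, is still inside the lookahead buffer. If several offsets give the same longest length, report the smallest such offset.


Try each offset into the search buffer:
  offset=1 (pos 3, char 'b'): match length 0
  offset=2 (pos 2, char 'd'): match length 2
  offset=3 (pos 1, char 'b'): match length 0
  offset=4 (pos 0, char 'd'): match length 2
Longest match has length 2, found at offsets 2, 4; take the smallest, offset 2.
next_char = character at position 4 + 2 = 6 -> 'f'

Best match: offset=2, length=2 (matching 'db' starting at position 2)
LZ77 triple: (2, 2, 'f')


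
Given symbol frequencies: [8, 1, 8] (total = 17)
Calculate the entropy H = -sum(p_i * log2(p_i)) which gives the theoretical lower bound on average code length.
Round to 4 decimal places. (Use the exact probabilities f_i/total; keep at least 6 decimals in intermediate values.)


Per-symbol terms -p_i * log2(p_i) with p_i = f_i/17:
  p = 8/17 = 0.470588: log2(p) = -1.087463, -p*log2(p) = 0.511747
  p = 1/17 = 0.058824: log2(p) = -4.087463, -p*log2(p) = 0.240439
  p = 8/17 = 0.470588: log2(p) = -1.087463, -p*log2(p) = 0.511747
H = 0.511747 + 0.240439 + 0.511747 = 1.263933

H = 1.2639 bits/symbol


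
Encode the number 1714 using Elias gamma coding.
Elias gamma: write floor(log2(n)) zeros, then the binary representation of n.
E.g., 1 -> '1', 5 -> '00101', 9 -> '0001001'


num_bits = floor(log2(1714)) + 1 = 11
leading_zeros = num_bits - 1 = 10
binary(1714) = 11010110010

Elias gamma(1714) = '0000000000' + '11010110010' = 000000000011010110010 (21 bits)


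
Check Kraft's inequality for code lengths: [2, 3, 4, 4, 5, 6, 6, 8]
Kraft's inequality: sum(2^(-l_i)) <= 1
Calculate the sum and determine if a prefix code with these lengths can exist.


Sum = 2^(-2) + 2^(-3) + 2^(-4) + 2^(-4) + 2^(-5) + 2^(-6) + 2^(-6) + 2^(-8)
    = 0.25 + 0.125 + 0.0625 + 0.0625 + 0.03125 + 0.015625 + 0.015625 + 0.00390625
    = 145/256 = 0.56640625
Since 0.56640625 <= 1, Kraft's inequality IS satisfied.
A prefix code with these lengths CAN exist.

Kraft sum = 0.56640625. Satisfied.


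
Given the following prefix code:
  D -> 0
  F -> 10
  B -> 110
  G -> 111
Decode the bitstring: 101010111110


Decoding step by step:
Bits 10 -> F
Bits 10 -> F
Bits 10 -> F
Bits 111 -> G
Bits 110 -> B


Decoded message: FFFGB


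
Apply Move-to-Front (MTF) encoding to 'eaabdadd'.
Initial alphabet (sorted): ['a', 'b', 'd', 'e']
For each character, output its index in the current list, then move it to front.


MTF encoding:
'e': index 3 in ['a', 'b', 'd', 'e'] -> ['e', 'a', 'b', 'd']
'a': index 1 in ['e', 'a', 'b', 'd'] -> ['a', 'e', 'b', 'd']
'a': index 0 in ['a', 'e', 'b', 'd'] -> ['a', 'e', 'b', 'd']
'b': index 2 in ['a', 'e', 'b', 'd'] -> ['b', 'a', 'e', 'd']
'd': index 3 in ['b', 'a', 'e', 'd'] -> ['d', 'b', 'a', 'e']
'a': index 2 in ['d', 'b', 'a', 'e'] -> ['a', 'd', 'b', 'e']
'd': index 1 in ['a', 'd', 'b', 'e'] -> ['d', 'a', 'b', 'e']
'd': index 0 in ['d', 'a', 'b', 'e'] -> ['d', 'a', 'b', 'e']


Output: [3, 1, 0, 2, 3, 2, 1, 0]


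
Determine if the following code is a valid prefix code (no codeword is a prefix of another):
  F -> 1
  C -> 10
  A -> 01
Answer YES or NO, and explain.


Checking each pair (does one codeword prefix another?):
  F='1' vs C='10': prefix -- VIOLATION

NO -- this is NOT a valid prefix code. F (1) is a prefix of C (10).


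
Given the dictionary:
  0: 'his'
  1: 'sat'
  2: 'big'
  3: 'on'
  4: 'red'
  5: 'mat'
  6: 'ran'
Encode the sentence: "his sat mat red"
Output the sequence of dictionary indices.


Look up each word in the dictionary:
  'his' -> 0
  'sat' -> 1
  'mat' -> 5
  'red' -> 4

Encoded: [0, 1, 5, 4]


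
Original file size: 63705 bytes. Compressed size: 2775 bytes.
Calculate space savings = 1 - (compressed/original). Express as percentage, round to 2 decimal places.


ratio = compressed/original = 2775/63705 = 0.04356
savings = 1 - ratio = 1 - 0.04356 = 0.95644
as a percentage: 0.95644 * 100 = 95.64%

Space savings = 1 - 2775/63705 = 95.64%


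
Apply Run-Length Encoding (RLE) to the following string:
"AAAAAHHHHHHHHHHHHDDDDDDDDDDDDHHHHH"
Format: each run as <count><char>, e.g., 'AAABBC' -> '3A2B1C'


Scanning runs left to right:
  i=0: run of 'A' x 5 -> '5A'
  i=5: run of 'H' x 12 -> '12H'
  i=17: run of 'D' x 12 -> '12D'
  i=29: run of 'H' x 5 -> '5H'

RLE = 5A12H12D5H


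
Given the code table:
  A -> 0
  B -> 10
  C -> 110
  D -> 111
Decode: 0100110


Decoding:
0 -> A
10 -> B
0 -> A
110 -> C


Result: ABAC


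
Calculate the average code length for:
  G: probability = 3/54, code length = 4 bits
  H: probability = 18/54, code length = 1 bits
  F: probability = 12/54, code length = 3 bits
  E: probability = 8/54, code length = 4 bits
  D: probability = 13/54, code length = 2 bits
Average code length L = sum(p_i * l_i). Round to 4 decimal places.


Weighted contributions p_i * l_i:
  G: (3/54) * 4 = 12/54
  H: (18/54) * 1 = 18/54
  F: (12/54) * 3 = 36/54
  E: (8/54) * 4 = 32/54
  D: (13/54) * 2 = 26/54
Sum = (12 + 18 + 36 + 32 + 26)/54 = 124/54

L = 124/54 = 2.2963 bits/symbol


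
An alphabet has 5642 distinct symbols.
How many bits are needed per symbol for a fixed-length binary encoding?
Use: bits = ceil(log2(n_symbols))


log2(5642) = 12.462
Bracket: 2^12 = 4096 < 5642 <= 2^13 = 8192
So ceil(log2(5642)) = 13

bits = ceil(log2(5642)) = ceil(12.462) = 13 bits


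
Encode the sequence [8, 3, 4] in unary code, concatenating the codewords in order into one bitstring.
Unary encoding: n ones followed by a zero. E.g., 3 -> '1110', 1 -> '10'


Encode each number as n ones followed by a terminating 0:
  8 -> 111111110 (9 bits)
  3 -> 1110 (4 bits)
  4 -> 11110 (5 bits)
Total length = 9 + 4 + 5 = 18 bits.

Unary([8, 3, 4]) = 111111110111011110 (18 bits)


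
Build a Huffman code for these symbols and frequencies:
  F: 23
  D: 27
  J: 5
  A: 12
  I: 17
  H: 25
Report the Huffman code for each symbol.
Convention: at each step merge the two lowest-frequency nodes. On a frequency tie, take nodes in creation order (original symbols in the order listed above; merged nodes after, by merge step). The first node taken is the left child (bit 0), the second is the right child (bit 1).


Huffman tree construction:
Step 1: Merge J(5) + A(12) = 17
Step 2: Merge I(17) + (J+A)(17) = 34
Step 3: Merge F(23) + H(25) = 48
Step 4: Merge D(27) + (I+(J+A))(34) = 61
Step 5: Merge (F+H)(48) + (D+(I+(J+A)))(61) = 109
Read each symbol's code off the tree from the root (left child = 0, right child = 1).

Codes:
  F: 00 (length 2)
  D: 10 (length 2)
  J: 1110 (length 4)
  A: 1111 (length 4)
  I: 110 (length 3)
  H: 01 (length 2)
Average code length: 269/109 = 2.4679 bits/symbol


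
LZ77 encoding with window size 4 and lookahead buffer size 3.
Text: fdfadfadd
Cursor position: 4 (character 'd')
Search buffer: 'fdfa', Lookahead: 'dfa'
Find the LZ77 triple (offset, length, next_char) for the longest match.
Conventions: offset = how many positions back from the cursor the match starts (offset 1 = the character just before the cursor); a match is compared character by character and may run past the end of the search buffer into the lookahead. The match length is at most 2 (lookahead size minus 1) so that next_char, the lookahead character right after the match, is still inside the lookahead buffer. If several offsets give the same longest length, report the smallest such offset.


Try each offset into the search buffer:
  offset=1 (pos 3, char 'a'): match length 0
  offset=2 (pos 2, char 'f'): match length 0
  offset=3 (pos 1, char 'd'): match length 2
  offset=4 (pos 0, char 'f'): match length 0
Longest match has length 2 at offset 3.
next_char = character at position 4 + 2 = 6 -> 'a'

Best match: offset=3, length=2 (matching 'df' starting at position 1)
LZ77 triple: (3, 2, 'a')


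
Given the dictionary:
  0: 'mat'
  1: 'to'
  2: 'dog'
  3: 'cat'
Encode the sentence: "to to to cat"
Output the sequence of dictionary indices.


Look up each word in the dictionary:
  'to' -> 1
  'to' -> 1
  'to' -> 1
  'cat' -> 3

Encoded: [1, 1, 1, 3]


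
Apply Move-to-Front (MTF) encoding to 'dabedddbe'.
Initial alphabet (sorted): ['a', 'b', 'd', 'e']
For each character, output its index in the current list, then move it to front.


MTF encoding:
'd': index 2 in ['a', 'b', 'd', 'e'] -> ['d', 'a', 'b', 'e']
'a': index 1 in ['d', 'a', 'b', 'e'] -> ['a', 'd', 'b', 'e']
'b': index 2 in ['a', 'd', 'b', 'e'] -> ['b', 'a', 'd', 'e']
'e': index 3 in ['b', 'a', 'd', 'e'] -> ['e', 'b', 'a', 'd']
'd': index 3 in ['e', 'b', 'a', 'd'] -> ['d', 'e', 'b', 'a']
'd': index 0 in ['d', 'e', 'b', 'a'] -> ['d', 'e', 'b', 'a']
'd': index 0 in ['d', 'e', 'b', 'a'] -> ['d', 'e', 'b', 'a']
'b': index 2 in ['d', 'e', 'b', 'a'] -> ['b', 'd', 'e', 'a']
'e': index 2 in ['b', 'd', 'e', 'a'] -> ['e', 'b', 'd', 'a']


Output: [2, 1, 2, 3, 3, 0, 0, 2, 2]


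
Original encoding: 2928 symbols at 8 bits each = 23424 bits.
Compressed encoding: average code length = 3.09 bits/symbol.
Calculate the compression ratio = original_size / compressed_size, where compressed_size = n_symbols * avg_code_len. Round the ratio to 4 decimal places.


original_size = n_symbols * orig_bits = 2928 * 8 = 23424 bits
compressed_size = n_symbols * avg_code_len = 2928 * 3.09 = 9047.52 bits
ratio = original_size / compressed_size = 23424 / 9047.52 = 2.589

Compression ratio = 2.589


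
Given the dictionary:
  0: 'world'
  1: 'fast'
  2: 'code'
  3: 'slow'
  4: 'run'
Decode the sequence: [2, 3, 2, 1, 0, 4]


Look up each index in the dictionary:
  2 -> 'code'
  3 -> 'slow'
  2 -> 'code'
  1 -> 'fast'
  0 -> 'world'
  4 -> 'run'

Decoded: "code slow code fast world run"


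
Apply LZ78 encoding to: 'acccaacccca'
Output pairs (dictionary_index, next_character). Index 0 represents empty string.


LZ78 encoding steps:
Dictionary: {0: ''}
Step 1: w='' (idx 0), next='a' -> output (0, 'a'), add 'a' as idx 1
Step 2: w='' (idx 0), next='c' -> output (0, 'c'), add 'c' as idx 2
Step 3: w='c' (idx 2), next='c' -> output (2, 'c'), add 'cc' as idx 3
Step 4: w='a' (idx 1), next='a' -> output (1, 'a'), add 'aa' as idx 4
Step 5: w='cc' (idx 3), next='c' -> output (3, 'c'), add 'ccc' as idx 5
Step 6: w='c' (idx 2), next='a' -> output (2, 'a'), add 'ca' as idx 6


Encoded: [(0, 'a'), (0, 'c'), (2, 'c'), (1, 'a'), (3, 'c'), (2, 'a')]


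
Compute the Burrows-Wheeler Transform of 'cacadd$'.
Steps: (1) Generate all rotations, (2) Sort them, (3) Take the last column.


Rotations (sorted):
  0: $cacadd -> last char: d
  1: acadd$c -> last char: c
  2: add$cac -> last char: c
  3: cacadd$ -> last char: $
  4: cadd$ca -> last char: a
  5: d$cacad -> last char: d
  6: dd$caca -> last char: a


BWT = dcc$ada


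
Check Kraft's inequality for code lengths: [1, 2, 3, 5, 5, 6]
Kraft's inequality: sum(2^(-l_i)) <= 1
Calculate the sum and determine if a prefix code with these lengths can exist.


Sum = 2^(-1) + 2^(-2) + 2^(-3) + 2^(-5) + 2^(-5) + 2^(-6)
    = 0.5 + 0.25 + 0.125 + 0.03125 + 0.03125 + 0.015625
    = 61/64 = 0.953125
Since 0.953125 <= 1, Kraft's inequality IS satisfied.
A prefix code with these lengths CAN exist.

Kraft sum = 0.953125. Satisfied.


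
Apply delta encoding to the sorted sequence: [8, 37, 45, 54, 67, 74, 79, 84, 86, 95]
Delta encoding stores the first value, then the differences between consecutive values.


First value: 8
Deltas:
  37 - 8 = 29
  45 - 37 = 8
  54 - 45 = 9
  67 - 54 = 13
  74 - 67 = 7
  79 - 74 = 5
  84 - 79 = 5
  86 - 84 = 2
  95 - 86 = 9


Delta encoded: [8, 29, 8, 9, 13, 7, 5, 5, 2, 9]


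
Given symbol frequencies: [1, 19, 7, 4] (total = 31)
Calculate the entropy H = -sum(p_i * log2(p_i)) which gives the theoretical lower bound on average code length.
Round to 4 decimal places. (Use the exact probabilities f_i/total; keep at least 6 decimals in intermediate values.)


Per-symbol terms -p_i * log2(p_i) with p_i = f_i/31:
  p = 1/31 = 0.032258: log2(p) = -4.954196, -p*log2(p) = 0.159813
  p = 19/31 = 0.612903: log2(p) = -0.706269, -p*log2(p) = 0.432874
  p = 7/31 = 0.225806: log2(p) = -2.146841, -p*log2(p) = 0.484771
  p = 4/31 = 0.129032: log2(p) = -2.954196, -p*log2(p) = 0.381187
H = 0.159813 + 0.432874 + 0.484771 + 0.381187 = 1.458645

H = 1.4586 bits/symbol


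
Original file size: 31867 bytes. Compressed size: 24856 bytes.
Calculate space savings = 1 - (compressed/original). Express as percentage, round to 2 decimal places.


ratio = compressed/original = 24856/31867 = 0.779992
savings = 1 - ratio = 1 - 0.779992 = 0.220008
as a percentage: 0.220008 * 100 = 22.0%

Space savings = 1 - 24856/31867 = 22.0%


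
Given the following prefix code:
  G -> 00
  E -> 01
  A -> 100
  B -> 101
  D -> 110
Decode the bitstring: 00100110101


Decoding step by step:
Bits 00 -> G
Bits 100 -> A
Bits 110 -> D
Bits 101 -> B


Decoded message: GADB


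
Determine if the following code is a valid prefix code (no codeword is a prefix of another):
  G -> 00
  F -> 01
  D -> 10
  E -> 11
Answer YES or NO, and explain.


Checking each pair (does one codeword prefix another?):
  G='00' vs F='01': no prefix
  G='00' vs D='10': no prefix
  G='00' vs E='11': no prefix
  F='01' vs G='00': no prefix
  F='01' vs D='10': no prefix
  F='01' vs E='11': no prefix
  D='10' vs G='00': no prefix
  D='10' vs F='01': no prefix
  D='10' vs E='11': no prefix
  E='11' vs G='00': no prefix
  E='11' vs F='01': no prefix
  E='11' vs D='10': no prefix
No violation found over all pairs.

YES -- this is a valid prefix code. No codeword is a prefix of any other codeword.


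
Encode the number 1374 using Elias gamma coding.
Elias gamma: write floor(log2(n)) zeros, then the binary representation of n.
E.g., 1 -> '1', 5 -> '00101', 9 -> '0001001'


num_bits = floor(log2(1374)) + 1 = 11
leading_zeros = num_bits - 1 = 10
binary(1374) = 10101011110

Elias gamma(1374) = '0000000000' + '10101011110' = 000000000010101011110 (21 bits)


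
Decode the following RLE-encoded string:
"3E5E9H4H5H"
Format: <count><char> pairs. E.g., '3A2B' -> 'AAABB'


Expanding each <count><char> pair:
  3E -> 'EEE'
  5E -> 'EEEEE'
  9H -> 'HHHHHHHHH'
  4H -> 'HHHH'
  5H -> 'HHHHH'

Decoded = EEEEEEEEHHHHHHHHHHHHHHHHHH


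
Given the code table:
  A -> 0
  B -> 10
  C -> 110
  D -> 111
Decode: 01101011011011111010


Decoding:
0 -> A
110 -> C
10 -> B
110 -> C
110 -> C
111 -> D
110 -> C
10 -> B


Result: ACBCCDCB


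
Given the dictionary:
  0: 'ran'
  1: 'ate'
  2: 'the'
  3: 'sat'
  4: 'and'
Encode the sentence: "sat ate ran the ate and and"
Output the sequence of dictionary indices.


Look up each word in the dictionary:
  'sat' -> 3
  'ate' -> 1
  'ran' -> 0
  'the' -> 2
  'ate' -> 1
  'and' -> 4
  'and' -> 4

Encoded: [3, 1, 0, 2, 1, 4, 4]


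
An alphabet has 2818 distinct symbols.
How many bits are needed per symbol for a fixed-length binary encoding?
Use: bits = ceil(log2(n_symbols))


log2(2818) = 11.4605
Bracket: 2^11 = 2048 < 2818 <= 2^12 = 4096
So ceil(log2(2818)) = 12

bits = ceil(log2(2818)) = ceil(11.4605) = 12 bits


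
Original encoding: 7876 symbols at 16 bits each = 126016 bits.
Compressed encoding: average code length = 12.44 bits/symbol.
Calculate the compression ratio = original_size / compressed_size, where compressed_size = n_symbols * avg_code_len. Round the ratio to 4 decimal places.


original_size = n_symbols * orig_bits = 7876 * 16 = 126016 bits
compressed_size = n_symbols * avg_code_len = 7876 * 12.44 = 97977.44 bits
ratio = original_size / compressed_size = 126016 / 97977.44 = 1.2862

Compression ratio = 1.2862


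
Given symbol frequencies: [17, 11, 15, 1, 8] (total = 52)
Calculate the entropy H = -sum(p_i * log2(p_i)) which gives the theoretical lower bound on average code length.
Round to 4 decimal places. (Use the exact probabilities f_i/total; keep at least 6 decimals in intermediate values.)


Per-symbol terms -p_i * log2(p_i) with p_i = f_i/52:
  p = 17/52 = 0.326923: log2(p) = -1.612977, -p*log2(p) = 0.527319
  p = 11/52 = 0.211538: log2(p) = -2.241008, -p*log2(p) = 0.474059
  p = 15/52 = 0.288462: log2(p) = -1.793549, -p*log2(p) = 0.517370
  p = 1/52 = 0.019231: log2(p) = -5.700440, -p*log2(p) = 0.109624
  p = 8/52 = 0.153846: log2(p) = -2.700440, -p*log2(p) = 0.415452
H = 0.527319 + 0.474059 + 0.517370 + 0.109624 + 0.415452 = 2.043824

H = 2.0438 bits/symbol


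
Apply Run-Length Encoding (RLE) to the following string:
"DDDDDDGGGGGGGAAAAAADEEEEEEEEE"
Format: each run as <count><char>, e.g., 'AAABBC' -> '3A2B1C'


Scanning runs left to right:
  i=0: run of 'D' x 6 -> '6D'
  i=6: run of 'G' x 7 -> '7G'
  i=13: run of 'A' x 6 -> '6A'
  i=19: run of 'D' x 1 -> '1D'
  i=20: run of 'E' x 9 -> '9E'

RLE = 6D7G6A1D9E


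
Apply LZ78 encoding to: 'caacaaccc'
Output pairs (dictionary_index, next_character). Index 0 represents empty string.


LZ78 encoding steps:
Dictionary: {0: ''}
Step 1: w='' (idx 0), next='c' -> output (0, 'c'), add 'c' as idx 1
Step 2: w='' (idx 0), next='a' -> output (0, 'a'), add 'a' as idx 2
Step 3: w='a' (idx 2), next='c' -> output (2, 'c'), add 'ac' as idx 3
Step 4: w='a' (idx 2), next='a' -> output (2, 'a'), add 'aa' as idx 4
Step 5: w='c' (idx 1), next='c' -> output (1, 'c'), add 'cc' as idx 5
Step 6: w='c' (idx 1), end of input -> output (1, '')


Encoded: [(0, 'c'), (0, 'a'), (2, 'c'), (2, 'a'), (1, 'c'), (1, '')]


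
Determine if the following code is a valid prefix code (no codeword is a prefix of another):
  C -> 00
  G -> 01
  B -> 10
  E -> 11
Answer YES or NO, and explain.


Checking each pair (does one codeword prefix another?):
  C='00' vs G='01': no prefix
  C='00' vs B='10': no prefix
  C='00' vs E='11': no prefix
  G='01' vs C='00': no prefix
  G='01' vs B='10': no prefix
  G='01' vs E='11': no prefix
  B='10' vs C='00': no prefix
  B='10' vs G='01': no prefix
  B='10' vs E='11': no prefix
  E='11' vs C='00': no prefix
  E='11' vs G='01': no prefix
  E='11' vs B='10': no prefix
No violation found over all pairs.

YES -- this is a valid prefix code. No codeword is a prefix of any other codeword.


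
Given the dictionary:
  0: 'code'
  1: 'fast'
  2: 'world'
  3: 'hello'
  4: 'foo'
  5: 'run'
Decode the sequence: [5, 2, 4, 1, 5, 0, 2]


Look up each index in the dictionary:
  5 -> 'run'
  2 -> 'world'
  4 -> 'foo'
  1 -> 'fast'
  5 -> 'run'
  0 -> 'code'
  2 -> 'world'

Decoded: "run world foo fast run code world"


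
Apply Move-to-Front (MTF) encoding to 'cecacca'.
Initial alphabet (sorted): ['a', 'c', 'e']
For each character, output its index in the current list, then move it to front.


MTF encoding:
'c': index 1 in ['a', 'c', 'e'] -> ['c', 'a', 'e']
'e': index 2 in ['c', 'a', 'e'] -> ['e', 'c', 'a']
'c': index 1 in ['e', 'c', 'a'] -> ['c', 'e', 'a']
'a': index 2 in ['c', 'e', 'a'] -> ['a', 'c', 'e']
'c': index 1 in ['a', 'c', 'e'] -> ['c', 'a', 'e']
'c': index 0 in ['c', 'a', 'e'] -> ['c', 'a', 'e']
'a': index 1 in ['c', 'a', 'e'] -> ['a', 'c', 'e']


Output: [1, 2, 1, 2, 1, 0, 1]


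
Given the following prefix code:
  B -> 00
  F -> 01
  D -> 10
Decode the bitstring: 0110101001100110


Decoding step by step:
Bits 01 -> F
Bits 10 -> D
Bits 10 -> D
Bits 10 -> D
Bits 01 -> F
Bits 10 -> D
Bits 01 -> F
Bits 10 -> D


Decoded message: FDDDFDFD


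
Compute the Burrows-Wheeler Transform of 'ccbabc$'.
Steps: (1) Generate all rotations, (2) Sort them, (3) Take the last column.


Rotations (sorted):
  0: $ccbabc -> last char: c
  1: abc$ccb -> last char: b
  2: babc$cc -> last char: c
  3: bc$ccba -> last char: a
  4: c$ccbab -> last char: b
  5: cbabc$c -> last char: c
  6: ccbabc$ -> last char: $


BWT = cbcabc$


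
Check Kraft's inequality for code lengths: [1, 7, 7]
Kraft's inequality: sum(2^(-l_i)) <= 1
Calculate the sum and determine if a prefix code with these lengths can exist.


Sum = 2^(-1) + 2^(-7) + 2^(-7)
    = 0.5 + 0.0078125 + 0.0078125
    = 66/128 = 0.515625
Since 0.515625 <= 1, Kraft's inequality IS satisfied.
A prefix code with these lengths CAN exist.

Kraft sum = 0.515625. Satisfied.


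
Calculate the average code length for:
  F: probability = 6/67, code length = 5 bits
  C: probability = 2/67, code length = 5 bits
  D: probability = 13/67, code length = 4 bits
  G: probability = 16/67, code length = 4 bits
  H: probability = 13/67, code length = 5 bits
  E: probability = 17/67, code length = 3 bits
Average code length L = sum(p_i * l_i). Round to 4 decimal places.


Weighted contributions p_i * l_i:
  F: (6/67) * 5 = 30/67
  C: (2/67) * 5 = 10/67
  D: (13/67) * 4 = 52/67
  G: (16/67) * 4 = 64/67
  H: (13/67) * 5 = 65/67
  E: (17/67) * 3 = 51/67
Sum = (30 + 10 + 52 + 64 + 65 + 51)/67 = 272/67

L = 272/67 = 4.0597 bits/symbol


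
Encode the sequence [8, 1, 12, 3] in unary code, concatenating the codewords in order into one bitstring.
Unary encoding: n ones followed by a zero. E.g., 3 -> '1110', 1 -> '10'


Encode each number as n ones followed by a terminating 0:
  8 -> 111111110 (9 bits)
  1 -> 10 (2 bits)
  12 -> 1111111111110 (13 bits)
  3 -> 1110 (4 bits)
Total length = 9 + 2 + 13 + 4 = 28 bits.

Unary([8, 1, 12, 3]) = 1111111101011111111111101110 (28 bits)


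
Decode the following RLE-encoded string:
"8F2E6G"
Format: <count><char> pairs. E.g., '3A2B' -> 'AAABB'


Expanding each <count><char> pair:
  8F -> 'FFFFFFFF'
  2E -> 'EE'
  6G -> 'GGGGGG'

Decoded = FFFFFFFFEEGGGGGG


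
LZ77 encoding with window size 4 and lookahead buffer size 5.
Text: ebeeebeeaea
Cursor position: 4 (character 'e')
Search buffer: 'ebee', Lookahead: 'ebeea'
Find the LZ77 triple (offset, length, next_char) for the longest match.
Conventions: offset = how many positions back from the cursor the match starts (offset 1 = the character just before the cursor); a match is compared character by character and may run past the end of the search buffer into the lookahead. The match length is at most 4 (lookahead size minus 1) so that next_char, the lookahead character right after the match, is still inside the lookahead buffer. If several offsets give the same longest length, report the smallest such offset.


Try each offset into the search buffer:
  offset=1 (pos 3, char 'e'): match length 1
  offset=2 (pos 2, char 'e'): match length 1
  offset=3 (pos 1, char 'b'): match length 0
  offset=4 (pos 0, char 'e'): match length 4
Longest match has length 4 at offset 4.
next_char = character at position 4 + 4 = 8 -> 'a'

Best match: offset=4, length=4 (matching 'ebee' starting at position 0)
LZ77 triple: (4, 4, 'a')


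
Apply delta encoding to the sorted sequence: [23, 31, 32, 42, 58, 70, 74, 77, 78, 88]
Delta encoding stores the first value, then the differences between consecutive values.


First value: 23
Deltas:
  31 - 23 = 8
  32 - 31 = 1
  42 - 32 = 10
  58 - 42 = 16
  70 - 58 = 12
  74 - 70 = 4
  77 - 74 = 3
  78 - 77 = 1
  88 - 78 = 10


Delta encoded: [23, 8, 1, 10, 16, 12, 4, 3, 1, 10]


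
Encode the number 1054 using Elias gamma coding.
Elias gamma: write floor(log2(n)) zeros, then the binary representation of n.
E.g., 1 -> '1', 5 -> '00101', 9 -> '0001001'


num_bits = floor(log2(1054)) + 1 = 11
leading_zeros = num_bits - 1 = 10
binary(1054) = 10000011110

Elias gamma(1054) = '0000000000' + '10000011110' = 000000000010000011110 (21 bits)


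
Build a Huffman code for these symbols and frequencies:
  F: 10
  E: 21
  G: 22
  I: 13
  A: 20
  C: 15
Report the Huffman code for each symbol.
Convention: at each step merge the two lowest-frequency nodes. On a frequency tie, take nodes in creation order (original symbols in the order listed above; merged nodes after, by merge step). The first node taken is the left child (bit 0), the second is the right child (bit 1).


Huffman tree construction:
Step 1: Merge F(10) + I(13) = 23
Step 2: Merge C(15) + A(20) = 35
Step 3: Merge E(21) + G(22) = 43
Step 4: Merge (F+I)(23) + (C+A)(35) = 58
Step 5: Merge (E+G)(43) + ((F+I)+(C+A))(58) = 101
Read each symbol's code off the tree from the root (left child = 0, right child = 1).

Codes:
  F: 100 (length 3)
  E: 00 (length 2)
  G: 01 (length 2)
  I: 101 (length 3)
  A: 111 (length 3)
  C: 110 (length 3)
Average code length: 260/101 = 2.5743 bits/symbol


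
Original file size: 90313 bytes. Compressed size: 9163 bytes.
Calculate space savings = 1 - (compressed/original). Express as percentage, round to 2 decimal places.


ratio = compressed/original = 9163/90313 = 0.101458
savings = 1 - ratio = 1 - 0.101458 = 0.898542
as a percentage: 0.898542 * 100 = 89.85%

Space savings = 1 - 9163/90313 = 89.85%


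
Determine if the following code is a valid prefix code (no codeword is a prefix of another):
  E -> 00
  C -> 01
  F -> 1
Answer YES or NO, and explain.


Checking each pair (does one codeword prefix another?):
  E='00' vs C='01': no prefix
  E='00' vs F='1': no prefix
  C='01' vs E='00': no prefix
  C='01' vs F='1': no prefix
  F='1' vs E='00': no prefix
  F='1' vs C='01': no prefix
No violation found over all pairs.

YES -- this is a valid prefix code. No codeword is a prefix of any other codeword.


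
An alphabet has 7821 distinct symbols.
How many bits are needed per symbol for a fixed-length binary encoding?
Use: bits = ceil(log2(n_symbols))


log2(7821) = 12.9331
Bracket: 2^12 = 4096 < 7821 <= 2^13 = 8192
So ceil(log2(7821)) = 13

bits = ceil(log2(7821)) = ceil(12.9331) = 13 bits


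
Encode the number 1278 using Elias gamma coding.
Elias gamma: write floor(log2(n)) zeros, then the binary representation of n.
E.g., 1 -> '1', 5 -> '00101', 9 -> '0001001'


num_bits = floor(log2(1278)) + 1 = 11
leading_zeros = num_bits - 1 = 10
binary(1278) = 10011111110

Elias gamma(1278) = '0000000000' + '10011111110' = 000000000010011111110 (21 bits)


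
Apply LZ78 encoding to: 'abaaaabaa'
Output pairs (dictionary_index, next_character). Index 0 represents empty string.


LZ78 encoding steps:
Dictionary: {0: ''}
Step 1: w='' (idx 0), next='a' -> output (0, 'a'), add 'a' as idx 1
Step 2: w='' (idx 0), next='b' -> output (0, 'b'), add 'b' as idx 2
Step 3: w='a' (idx 1), next='a' -> output (1, 'a'), add 'aa' as idx 3
Step 4: w='aa' (idx 3), next='b' -> output (3, 'b'), add 'aab' as idx 4
Step 5: w='aa' (idx 3), end of input -> output (3, '')


Encoded: [(0, 'a'), (0, 'b'), (1, 'a'), (3, 'b'), (3, '')]


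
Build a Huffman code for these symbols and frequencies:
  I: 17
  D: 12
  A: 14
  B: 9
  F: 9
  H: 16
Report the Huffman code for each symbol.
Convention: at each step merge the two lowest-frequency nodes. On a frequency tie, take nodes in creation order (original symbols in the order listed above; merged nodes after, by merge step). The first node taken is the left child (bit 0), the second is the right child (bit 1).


Huffman tree construction:
Step 1: Merge B(9) + F(9) = 18
Step 2: Merge D(12) + A(14) = 26
Step 3: Merge H(16) + I(17) = 33
Step 4: Merge (B+F)(18) + (D+A)(26) = 44
Step 5: Merge (H+I)(33) + ((B+F)+(D+A))(44) = 77
Read each symbol's code off the tree from the root (left child = 0, right child = 1).

Codes:
  I: 01 (length 2)
  D: 110 (length 3)
  A: 111 (length 3)
  B: 100 (length 3)
  F: 101 (length 3)
  H: 00 (length 2)
Average code length: 198/77 = 2.5714 bits/symbol


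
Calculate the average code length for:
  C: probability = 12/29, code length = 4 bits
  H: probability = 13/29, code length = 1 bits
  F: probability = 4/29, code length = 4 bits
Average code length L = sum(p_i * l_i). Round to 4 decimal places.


Weighted contributions p_i * l_i:
  C: (12/29) * 4 = 48/29
  H: (13/29) * 1 = 13/29
  F: (4/29) * 4 = 16/29
Sum = (48 + 13 + 16)/29 = 77/29

L = 77/29 = 2.6552 bits/symbol


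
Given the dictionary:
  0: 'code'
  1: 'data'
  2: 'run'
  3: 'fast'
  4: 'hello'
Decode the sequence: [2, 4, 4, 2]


Look up each index in the dictionary:
  2 -> 'run'
  4 -> 'hello'
  4 -> 'hello'
  2 -> 'run'

Decoded: "run hello hello run"


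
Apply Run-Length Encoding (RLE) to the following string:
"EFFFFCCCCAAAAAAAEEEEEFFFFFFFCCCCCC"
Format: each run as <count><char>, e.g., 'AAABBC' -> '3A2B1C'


Scanning runs left to right:
  i=0: run of 'E' x 1 -> '1E'
  i=1: run of 'F' x 4 -> '4F'
  i=5: run of 'C' x 4 -> '4C'
  i=9: run of 'A' x 7 -> '7A'
  i=16: run of 'E' x 5 -> '5E'
  i=21: run of 'F' x 7 -> '7F'
  i=28: run of 'C' x 6 -> '6C'

RLE = 1E4F4C7A5E7F6C


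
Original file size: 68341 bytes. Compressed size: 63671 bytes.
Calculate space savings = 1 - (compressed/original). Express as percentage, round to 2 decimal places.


ratio = compressed/original = 63671/68341 = 0.931666
savings = 1 - ratio = 1 - 0.931666 = 0.068334
as a percentage: 0.068334 * 100 = 6.83%

Space savings = 1 - 63671/68341 = 6.83%


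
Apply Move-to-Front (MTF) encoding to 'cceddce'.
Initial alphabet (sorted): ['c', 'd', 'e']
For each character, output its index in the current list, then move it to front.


MTF encoding:
'c': index 0 in ['c', 'd', 'e'] -> ['c', 'd', 'e']
'c': index 0 in ['c', 'd', 'e'] -> ['c', 'd', 'e']
'e': index 2 in ['c', 'd', 'e'] -> ['e', 'c', 'd']
'd': index 2 in ['e', 'c', 'd'] -> ['d', 'e', 'c']
'd': index 0 in ['d', 'e', 'c'] -> ['d', 'e', 'c']
'c': index 2 in ['d', 'e', 'c'] -> ['c', 'd', 'e']
'e': index 2 in ['c', 'd', 'e'] -> ['e', 'c', 'd']


Output: [0, 0, 2, 2, 0, 2, 2]


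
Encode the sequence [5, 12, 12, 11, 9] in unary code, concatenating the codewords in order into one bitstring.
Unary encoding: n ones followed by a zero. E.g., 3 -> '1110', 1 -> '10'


Encode each number as n ones followed by a terminating 0:
  5 -> 111110 (6 bits)
  12 -> 1111111111110 (13 bits)
  12 -> 1111111111110 (13 bits)
  11 -> 111111111110 (12 bits)
  9 -> 1111111110 (10 bits)
Total length = 6 + 13 + 13 + 12 + 10 = 54 bits.

Unary([5, 12, 12, 11, 9]) = 111110111111111111011111111111101111111111101111111110 (54 bits)


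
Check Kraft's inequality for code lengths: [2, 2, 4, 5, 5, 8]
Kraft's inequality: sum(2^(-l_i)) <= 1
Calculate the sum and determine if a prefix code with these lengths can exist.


Sum = 2^(-2) + 2^(-2) + 2^(-4) + 2^(-5) + 2^(-5) + 2^(-8)
    = 0.25 + 0.25 + 0.0625 + 0.03125 + 0.03125 + 0.00390625
    = 161/256 = 0.62890625
Since 0.62890625 <= 1, Kraft's inequality IS satisfied.
A prefix code with these lengths CAN exist.

Kraft sum = 0.62890625. Satisfied.


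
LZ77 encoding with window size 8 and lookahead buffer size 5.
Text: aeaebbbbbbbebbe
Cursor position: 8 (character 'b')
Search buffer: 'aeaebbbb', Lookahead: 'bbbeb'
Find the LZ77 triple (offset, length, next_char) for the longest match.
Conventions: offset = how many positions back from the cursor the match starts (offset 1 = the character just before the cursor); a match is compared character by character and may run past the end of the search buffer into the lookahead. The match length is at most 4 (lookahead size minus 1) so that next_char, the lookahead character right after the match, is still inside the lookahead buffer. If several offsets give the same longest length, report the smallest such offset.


Try each offset into the search buffer:
  offset=1 (pos 7, char 'b'): match length 3
  offset=2 (pos 6, char 'b'): match length 3
  offset=3 (pos 5, char 'b'): match length 3
  offset=4 (pos 4, char 'b'): match length 3
  offset=5 (pos 3, char 'e'): match length 0
  offset=6 (pos 2, char 'a'): match length 0
  offset=7 (pos 1, char 'e'): match length 0
  offset=8 (pos 0, char 'a'): match length 0
Longest match has length 3, found at offsets 1, 2, 3, 4; take the smallest, offset 1.
next_char = character at position 8 + 3 = 11 -> 'e'

Best match: offset=1, length=3 (matching 'bbb' starting at position 7)
LZ77 triple: (1, 3, 'e')


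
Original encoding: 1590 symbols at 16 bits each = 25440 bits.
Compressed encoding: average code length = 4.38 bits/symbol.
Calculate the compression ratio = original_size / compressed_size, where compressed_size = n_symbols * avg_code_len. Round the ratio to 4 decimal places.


original_size = n_symbols * orig_bits = 1590 * 16 = 25440 bits
compressed_size = n_symbols * avg_code_len = 1590 * 4.38 = 6964.2 bits
ratio = original_size / compressed_size = 25440 / 6964.2 = 3.653

Compression ratio = 3.653


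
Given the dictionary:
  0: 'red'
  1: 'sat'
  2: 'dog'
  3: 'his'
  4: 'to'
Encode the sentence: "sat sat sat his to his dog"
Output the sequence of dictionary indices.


Look up each word in the dictionary:
  'sat' -> 1
  'sat' -> 1
  'sat' -> 1
  'his' -> 3
  'to' -> 4
  'his' -> 3
  'dog' -> 2

Encoded: [1, 1, 1, 3, 4, 3, 2]


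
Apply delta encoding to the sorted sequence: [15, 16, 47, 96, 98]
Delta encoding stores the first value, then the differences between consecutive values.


First value: 15
Deltas:
  16 - 15 = 1
  47 - 16 = 31
  96 - 47 = 49
  98 - 96 = 2


Delta encoded: [15, 1, 31, 49, 2]


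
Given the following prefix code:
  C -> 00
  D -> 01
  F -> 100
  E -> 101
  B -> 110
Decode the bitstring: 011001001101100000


Decoding step by step:
Bits 01 -> D
Bits 100 -> F
Bits 100 -> F
Bits 110 -> B
Bits 110 -> B
Bits 00 -> C
Bits 00 -> C


Decoded message: DFFBBCC


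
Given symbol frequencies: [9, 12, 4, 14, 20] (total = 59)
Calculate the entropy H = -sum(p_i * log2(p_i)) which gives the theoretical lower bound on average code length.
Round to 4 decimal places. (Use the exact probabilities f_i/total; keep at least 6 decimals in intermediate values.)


Per-symbol terms -p_i * log2(p_i) with p_i = f_i/59:
  p = 9/59 = 0.152542: log2(p) = -2.712718, -p*log2(p) = 0.413804
  p = 12/59 = 0.203390: log2(p) = -2.297681, -p*log2(p) = 0.467325
  p = 4/59 = 0.067797: log2(p) = -3.882643, -p*log2(p) = 0.263230
  p = 14/59 = 0.237288: log2(p) = -2.075288, -p*log2(p) = 0.492441
  p = 20/59 = 0.338983: log2(p) = -1.560715, -p*log2(p) = 0.529056
H = 0.413804 + 0.467325 + 0.263230 + 0.492441 + 0.529056 = 2.165856

H = 2.1659 bits/symbol


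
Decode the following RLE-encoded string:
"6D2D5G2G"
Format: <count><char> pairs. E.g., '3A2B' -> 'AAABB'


Expanding each <count><char> pair:
  6D -> 'DDDDDD'
  2D -> 'DD'
  5G -> 'GGGGG'
  2G -> 'GG'

Decoded = DDDDDDDDGGGGGGG


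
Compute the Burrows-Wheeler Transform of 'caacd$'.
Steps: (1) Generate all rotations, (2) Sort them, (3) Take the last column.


Rotations (sorted):
  0: $caacd -> last char: d
  1: aacd$c -> last char: c
  2: acd$ca -> last char: a
  3: caacd$ -> last char: $
  4: cd$caa -> last char: a
  5: d$caac -> last char: c


BWT = dca$ac


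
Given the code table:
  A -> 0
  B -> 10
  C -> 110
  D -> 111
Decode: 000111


Decoding:
0 -> A
0 -> A
0 -> A
111 -> D


Result: AAAD


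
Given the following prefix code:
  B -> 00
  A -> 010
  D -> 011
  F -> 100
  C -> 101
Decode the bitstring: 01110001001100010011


Decoding step by step:
Bits 011 -> D
Bits 100 -> F
Bits 010 -> A
Bits 011 -> D
Bits 00 -> B
Bits 010 -> A
Bits 011 -> D


Decoded message: DFADBAD


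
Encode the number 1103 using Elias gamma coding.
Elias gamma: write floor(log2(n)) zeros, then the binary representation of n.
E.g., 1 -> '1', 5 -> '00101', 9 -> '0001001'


num_bits = floor(log2(1103)) + 1 = 11
leading_zeros = num_bits - 1 = 10
binary(1103) = 10001001111

Elias gamma(1103) = '0000000000' + '10001001111' = 000000000010001001111 (21 bits)


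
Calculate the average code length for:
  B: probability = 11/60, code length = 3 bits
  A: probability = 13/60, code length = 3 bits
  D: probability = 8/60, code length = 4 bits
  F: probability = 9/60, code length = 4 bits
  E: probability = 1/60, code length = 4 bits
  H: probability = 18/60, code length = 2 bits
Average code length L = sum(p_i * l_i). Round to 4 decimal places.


Weighted contributions p_i * l_i:
  B: (11/60) * 3 = 33/60
  A: (13/60) * 3 = 39/60
  D: (8/60) * 4 = 32/60
  F: (9/60) * 4 = 36/60
  E: (1/60) * 4 = 4/60
  H: (18/60) * 2 = 36/60
Sum = (33 + 39 + 32 + 36 + 4 + 36)/60 = 180/60

L = 180/60 = 3.0000 bits/symbol


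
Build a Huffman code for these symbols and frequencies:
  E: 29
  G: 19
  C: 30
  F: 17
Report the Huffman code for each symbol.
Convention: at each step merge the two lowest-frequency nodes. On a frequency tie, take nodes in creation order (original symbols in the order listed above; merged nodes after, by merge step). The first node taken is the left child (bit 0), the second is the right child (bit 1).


Huffman tree construction:
Step 1: Merge F(17) + G(19) = 36
Step 2: Merge E(29) + C(30) = 59
Step 3: Merge (F+G)(36) + (E+C)(59) = 95
Read each symbol's code off the tree from the root (left child = 0, right child = 1).

Codes:
  E: 10 (length 2)
  G: 01 (length 2)
  C: 11 (length 2)
  F: 00 (length 2)
Average code length: 190/95 = 2.0000 bits/symbol
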